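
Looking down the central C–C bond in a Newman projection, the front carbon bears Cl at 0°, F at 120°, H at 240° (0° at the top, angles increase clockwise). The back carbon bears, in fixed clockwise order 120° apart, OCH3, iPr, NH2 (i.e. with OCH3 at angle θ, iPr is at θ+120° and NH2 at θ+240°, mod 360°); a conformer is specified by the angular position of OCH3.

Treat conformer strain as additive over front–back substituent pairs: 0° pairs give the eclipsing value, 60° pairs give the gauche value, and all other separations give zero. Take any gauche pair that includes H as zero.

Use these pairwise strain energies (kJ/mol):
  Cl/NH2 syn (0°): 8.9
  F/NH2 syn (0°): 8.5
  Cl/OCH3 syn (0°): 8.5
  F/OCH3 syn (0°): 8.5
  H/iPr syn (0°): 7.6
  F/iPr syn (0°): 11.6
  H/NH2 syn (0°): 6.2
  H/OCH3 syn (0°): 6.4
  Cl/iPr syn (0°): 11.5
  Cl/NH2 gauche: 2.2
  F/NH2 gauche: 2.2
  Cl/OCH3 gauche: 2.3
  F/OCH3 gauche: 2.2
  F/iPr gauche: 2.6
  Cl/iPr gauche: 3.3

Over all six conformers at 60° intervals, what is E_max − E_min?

OCH3 at 0° (eclipsed): Cl(0°)/OCH3(0°) eclipsed 8.5; F(120°)/iPr(120°) eclipsed 11.6; H(240°)/NH2(240°) eclipsed 6.2 → 26.3 kJ/mol.
OCH3 at 60° (staggered): Cl(0°)/OCH3(60°) gauche 2.3; Cl(0°)/NH2(300°) gauche 2.2; F(120°)/OCH3(60°) gauche 2.2; F(120°)/iPr(180°) gauche 2.6 → 9.3 kJ/mol.
OCH3 at 120° (eclipsed): Cl(0°)/NH2(0°) eclipsed 8.9; F(120°)/OCH3(120°) eclipsed 8.5; H(240°)/iPr(240°) eclipsed 7.6 → 25.0 kJ/mol.
OCH3 at 180° (staggered): Cl(0°)/iPr(300°) gauche 3.3; Cl(0°)/NH2(60°) gauche 2.2; F(120°)/OCH3(180°) gauche 2.2; F(120°)/NH2(60°) gauche 2.2 → 9.9 kJ/mol.
OCH3 at 240° (eclipsed): Cl(0°)/iPr(0°) eclipsed 11.5; F(120°)/NH2(120°) eclipsed 8.5; H(240°)/OCH3(240°) eclipsed 6.4 → 26.4 kJ/mol.
OCH3 at 300° (staggered): Cl(0°)/OCH3(300°) gauche 2.3; Cl(0°)/iPr(60°) gauche 3.3; F(120°)/iPr(60°) gauche 2.6; F(120°)/NH2(180°) gauche 2.2 → 10.4 kJ/mol.
Max at 240° (26.4 kJ/mol), min at 60° (9.3 kJ/mol); barrier = 17.1 kJ/mol.

17.1 kJ/mol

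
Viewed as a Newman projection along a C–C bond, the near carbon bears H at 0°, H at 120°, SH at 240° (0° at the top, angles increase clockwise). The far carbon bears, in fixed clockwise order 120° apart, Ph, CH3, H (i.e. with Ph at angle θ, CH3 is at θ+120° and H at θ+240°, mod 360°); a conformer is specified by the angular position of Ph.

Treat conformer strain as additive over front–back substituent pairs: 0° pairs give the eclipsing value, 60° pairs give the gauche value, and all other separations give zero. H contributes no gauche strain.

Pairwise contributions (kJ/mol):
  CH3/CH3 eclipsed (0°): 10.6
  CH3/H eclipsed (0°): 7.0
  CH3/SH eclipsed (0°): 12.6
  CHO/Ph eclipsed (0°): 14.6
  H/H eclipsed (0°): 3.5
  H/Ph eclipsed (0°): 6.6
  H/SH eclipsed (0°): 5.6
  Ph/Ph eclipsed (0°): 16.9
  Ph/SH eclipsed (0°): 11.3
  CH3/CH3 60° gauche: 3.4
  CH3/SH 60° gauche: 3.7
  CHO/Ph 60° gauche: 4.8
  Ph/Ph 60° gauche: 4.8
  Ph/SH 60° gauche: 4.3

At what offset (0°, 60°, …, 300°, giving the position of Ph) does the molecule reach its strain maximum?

120°

Ph at 0° (eclipsed): H–Ph eclipsed, H–CH3 eclipsed, SH–H eclipsed; 6.6 + 7.0 + 5.6 = 19.2 kJ/mol.
Ph at 60° (staggered): SH–CH3 gauche; 3.7 = 3.7 kJ/mol.
Ph at 120° (eclipsed): H–H eclipsed, H–Ph eclipsed, SH–CH3 eclipsed; 3.5 + 6.6 + 12.6 = 22.7 kJ/mol.
Ph at 180° (staggered): SH–Ph gauche, SH–CH3 gauche; 4.3 + 3.7 = 8.0 kJ/mol.
Ph at 240° (eclipsed): H–CH3 eclipsed, H–H eclipsed, SH–Ph eclipsed; 7.0 + 3.5 + 11.3 = 21.8 kJ/mol.
Ph at 300° (staggered): SH–Ph gauche; 4.3 = 4.3 kJ/mol.
The maximum (22.7 kJ/mol) occurs with Ph at 120°.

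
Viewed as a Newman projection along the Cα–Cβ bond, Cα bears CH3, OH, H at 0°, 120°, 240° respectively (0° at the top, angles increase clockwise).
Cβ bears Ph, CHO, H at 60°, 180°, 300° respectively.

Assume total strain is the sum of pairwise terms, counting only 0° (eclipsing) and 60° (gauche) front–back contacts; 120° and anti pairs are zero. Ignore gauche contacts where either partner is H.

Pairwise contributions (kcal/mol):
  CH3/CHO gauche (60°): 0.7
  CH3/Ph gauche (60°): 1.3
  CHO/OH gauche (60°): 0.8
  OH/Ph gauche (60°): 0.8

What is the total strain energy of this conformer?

2.9 kcal/mol

This conformer (staggered): CH3(0°)/Ph(60°) gauche 1.3; OH(120°)/Ph(60°) gauche 0.8; OH(120°)/CHO(180°) gauche 0.8 → 2.9 kcal/mol.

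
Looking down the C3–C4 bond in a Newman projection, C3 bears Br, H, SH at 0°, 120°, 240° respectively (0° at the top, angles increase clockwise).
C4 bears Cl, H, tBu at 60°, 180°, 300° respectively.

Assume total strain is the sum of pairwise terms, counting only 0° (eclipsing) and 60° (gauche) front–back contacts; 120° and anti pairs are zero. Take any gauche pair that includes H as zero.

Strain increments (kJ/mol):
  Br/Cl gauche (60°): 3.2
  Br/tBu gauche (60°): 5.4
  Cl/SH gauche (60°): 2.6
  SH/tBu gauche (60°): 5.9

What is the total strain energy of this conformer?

14.5 kJ/mol

This conformer (staggered): Br(0°)/Cl(60°) gauche 3.2; Br(0°)/tBu(300°) gauche 5.4; SH(240°)/tBu(300°) gauche 5.9 → 14.5 kJ/mol.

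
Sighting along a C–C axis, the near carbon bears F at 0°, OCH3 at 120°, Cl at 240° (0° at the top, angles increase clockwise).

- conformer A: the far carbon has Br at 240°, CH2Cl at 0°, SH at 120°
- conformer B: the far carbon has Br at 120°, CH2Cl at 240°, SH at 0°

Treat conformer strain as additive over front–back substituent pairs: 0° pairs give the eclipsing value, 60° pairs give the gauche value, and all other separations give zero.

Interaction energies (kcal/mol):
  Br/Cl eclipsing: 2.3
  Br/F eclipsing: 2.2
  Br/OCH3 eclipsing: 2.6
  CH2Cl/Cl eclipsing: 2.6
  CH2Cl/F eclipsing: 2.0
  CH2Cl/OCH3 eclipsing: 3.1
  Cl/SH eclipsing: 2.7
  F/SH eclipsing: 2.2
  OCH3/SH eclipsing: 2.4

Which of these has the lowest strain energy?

A (eclipsed): F(0°)/CH2Cl(0°) eclipsed 2.0; OCH3(120°)/SH(120°) eclipsed 2.4; Cl(240°)/Br(240°) eclipsed 2.3 → 6.7 kcal/mol.
B (eclipsed): F(0°)/SH(0°) eclipsed 2.2; OCH3(120°)/Br(120°) eclipsed 2.6; Cl(240°)/CH2Cl(240°) eclipsed 2.6 → 7.4 kcal/mol.
A has the lowest total (6.7 kcal/mol).

A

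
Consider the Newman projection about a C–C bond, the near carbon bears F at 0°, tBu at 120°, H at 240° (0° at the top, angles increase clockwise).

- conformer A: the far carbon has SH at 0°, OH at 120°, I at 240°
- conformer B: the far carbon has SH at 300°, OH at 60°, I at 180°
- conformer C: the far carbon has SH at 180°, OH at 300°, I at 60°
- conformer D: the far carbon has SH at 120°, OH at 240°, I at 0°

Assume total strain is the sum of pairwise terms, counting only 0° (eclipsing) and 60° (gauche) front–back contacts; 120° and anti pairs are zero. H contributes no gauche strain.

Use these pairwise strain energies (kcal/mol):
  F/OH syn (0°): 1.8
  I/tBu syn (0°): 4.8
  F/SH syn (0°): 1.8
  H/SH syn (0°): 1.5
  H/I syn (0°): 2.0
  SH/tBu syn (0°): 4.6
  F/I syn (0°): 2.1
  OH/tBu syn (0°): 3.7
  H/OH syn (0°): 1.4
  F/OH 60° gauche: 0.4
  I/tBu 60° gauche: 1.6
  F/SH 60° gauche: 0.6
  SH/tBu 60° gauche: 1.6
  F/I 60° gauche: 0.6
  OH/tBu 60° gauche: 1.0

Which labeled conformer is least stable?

D

A (eclipsed): F–SH eclipsed, tBu–OH eclipsed, H–I eclipsed; 1.8 + 3.7 + 2.0 = 7.5 kcal/mol.
B (staggered): F–SH gauche, F–OH gauche, tBu–OH gauche, tBu–I gauche; 0.6 + 0.4 + 1.0 + 1.6 = 3.6 kcal/mol.
C (staggered): F–OH gauche, F–I gauche, tBu–SH gauche, tBu–I gauche; 0.4 + 0.6 + 1.6 + 1.6 = 4.2 kcal/mol.
D (eclipsed): F–I eclipsed, tBu–SH eclipsed, H–OH eclipsed; 2.1 + 4.6 + 1.4 = 8.1 kcal/mol.
D has the highest total (8.1 kcal/mol).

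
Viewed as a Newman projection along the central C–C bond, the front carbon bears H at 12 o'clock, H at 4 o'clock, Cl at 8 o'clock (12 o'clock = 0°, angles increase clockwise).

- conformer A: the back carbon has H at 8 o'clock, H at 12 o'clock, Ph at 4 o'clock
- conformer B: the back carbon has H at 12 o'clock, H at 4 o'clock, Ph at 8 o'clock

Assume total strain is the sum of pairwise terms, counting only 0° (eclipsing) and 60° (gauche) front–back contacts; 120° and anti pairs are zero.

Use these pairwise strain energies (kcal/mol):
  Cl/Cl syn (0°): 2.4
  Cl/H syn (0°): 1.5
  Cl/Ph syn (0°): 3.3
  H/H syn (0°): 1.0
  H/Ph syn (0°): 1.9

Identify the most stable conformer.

A

A (eclipsed): H(0°)/H(0°) eclipsed 1.0; H(120°)/Ph(120°) eclipsed 1.9; Cl(240°)/H(240°) eclipsed 1.5 → 4.4 kcal/mol.
B (eclipsed): H(0°)/H(0°) eclipsed 1.0; H(120°)/H(120°) eclipsed 1.0; Cl(240°)/Ph(240°) eclipsed 3.3 → 5.3 kcal/mol.
A has the lowest total (4.4 kcal/mol).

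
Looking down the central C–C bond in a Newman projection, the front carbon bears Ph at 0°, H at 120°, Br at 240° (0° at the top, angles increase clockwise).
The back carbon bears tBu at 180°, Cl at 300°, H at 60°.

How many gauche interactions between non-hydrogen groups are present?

Non-H gauche pairs: Ph(0°)/Cl(300°); Br(240°)/tBu(180°); Br(240°)/Cl(300°) — 3 interactions.

3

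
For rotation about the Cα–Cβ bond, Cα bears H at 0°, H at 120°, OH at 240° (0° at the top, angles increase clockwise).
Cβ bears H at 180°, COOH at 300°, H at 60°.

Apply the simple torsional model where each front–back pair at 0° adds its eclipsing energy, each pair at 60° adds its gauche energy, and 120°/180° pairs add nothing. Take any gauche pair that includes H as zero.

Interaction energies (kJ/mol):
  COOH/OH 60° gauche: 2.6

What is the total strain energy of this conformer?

2.6 kJ/mol

This conformer (staggered): OH–COOH gauche; 2.6 = 2.6 kJ/mol.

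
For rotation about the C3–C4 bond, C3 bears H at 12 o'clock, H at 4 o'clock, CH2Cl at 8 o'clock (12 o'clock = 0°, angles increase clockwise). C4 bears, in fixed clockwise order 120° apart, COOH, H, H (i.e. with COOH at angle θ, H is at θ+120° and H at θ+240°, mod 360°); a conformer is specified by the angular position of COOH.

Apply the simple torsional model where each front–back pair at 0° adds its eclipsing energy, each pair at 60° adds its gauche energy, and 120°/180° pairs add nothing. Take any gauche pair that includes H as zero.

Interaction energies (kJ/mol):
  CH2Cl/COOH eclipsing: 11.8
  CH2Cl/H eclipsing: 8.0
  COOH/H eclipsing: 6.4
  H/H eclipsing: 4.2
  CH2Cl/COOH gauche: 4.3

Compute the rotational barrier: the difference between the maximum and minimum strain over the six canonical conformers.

COOH at 0° (eclipsed): H–COOH eclipsed, H–H eclipsed, CH2Cl–H eclipsed; 6.4 + 4.2 + 8.0 = 18.6 kJ/mol.
COOH at 60° (staggered): no non-H gauche contacts → 0.0 kJ/mol.
COOH at 120° (eclipsed): H–H eclipsed, H–COOH eclipsed, CH2Cl–H eclipsed; 4.2 + 6.4 + 8.0 = 18.6 kJ/mol.
COOH at 180° (staggered): CH2Cl–COOH gauche; 4.3 = 4.3 kJ/mol.
COOH at 240° (eclipsed): H–H eclipsed, H–H eclipsed, CH2Cl–COOH eclipsed; 4.2 + 4.2 + 11.8 = 20.2 kJ/mol.
COOH at 300° (staggered): CH2Cl–COOH gauche; 4.3 = 4.3 kJ/mol.
Max at 240° (20.2 kJ/mol), min at 60° (0.0 kJ/mol); barrier = 20.2 kJ/mol.

20.2 kJ/mol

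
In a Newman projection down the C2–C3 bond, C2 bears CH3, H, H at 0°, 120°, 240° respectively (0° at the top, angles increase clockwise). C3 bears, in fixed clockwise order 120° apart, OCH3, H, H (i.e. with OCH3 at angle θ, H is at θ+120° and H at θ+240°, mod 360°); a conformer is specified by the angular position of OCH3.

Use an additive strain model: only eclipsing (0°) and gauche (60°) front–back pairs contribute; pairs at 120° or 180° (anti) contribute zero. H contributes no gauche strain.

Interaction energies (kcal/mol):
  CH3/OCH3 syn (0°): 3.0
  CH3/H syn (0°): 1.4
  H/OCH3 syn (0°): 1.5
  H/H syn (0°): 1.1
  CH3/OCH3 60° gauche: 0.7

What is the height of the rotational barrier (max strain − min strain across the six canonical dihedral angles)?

OCH3 at 0° (eclipsed): CH3(0°)/OCH3(0°) eclipsed 3.0; H(120°)/H(120°) eclipsed 1.1; H(240°)/H(240°) eclipsed 1.1 → 5.2 kcal/mol.
OCH3 at 60° (staggered): CH3(0°)/OCH3(60°) gauche 0.7 → 0.7 kcal/mol.
OCH3 at 120° (eclipsed): CH3(0°)/H(0°) eclipsed 1.4; H(120°)/OCH3(120°) eclipsed 1.5; H(240°)/H(240°) eclipsed 1.1 → 4.0 kcal/mol.
OCH3 at 180° (staggered): no non-H gauche contacts → 0.0 kcal/mol.
OCH3 at 240° (eclipsed): CH3(0°)/H(0°) eclipsed 1.4; H(120°)/H(120°) eclipsed 1.1; H(240°)/OCH3(240°) eclipsed 1.5 → 4.0 kcal/mol.
OCH3 at 300° (staggered): CH3(0°)/OCH3(300°) gauche 0.7 → 0.7 kcal/mol.
Max at 0° (5.2 kcal/mol), min at 180° (0.0 kcal/mol); barrier = 5.2 kcal/mol.

5.2 kcal/mol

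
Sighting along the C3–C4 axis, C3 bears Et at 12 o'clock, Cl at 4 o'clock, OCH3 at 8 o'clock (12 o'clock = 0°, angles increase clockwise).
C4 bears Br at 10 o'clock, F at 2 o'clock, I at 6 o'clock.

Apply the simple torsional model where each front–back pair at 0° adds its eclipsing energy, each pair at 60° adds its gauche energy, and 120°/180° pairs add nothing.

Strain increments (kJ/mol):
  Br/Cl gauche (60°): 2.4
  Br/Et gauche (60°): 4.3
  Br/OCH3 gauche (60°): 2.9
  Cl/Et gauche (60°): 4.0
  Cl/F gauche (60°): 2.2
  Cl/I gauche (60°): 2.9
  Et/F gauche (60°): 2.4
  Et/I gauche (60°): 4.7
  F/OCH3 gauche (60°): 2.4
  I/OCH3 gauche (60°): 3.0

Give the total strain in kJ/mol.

17.7 kJ/mol

This conformer (staggered): Et–Br gauche, Et–F gauche, Cl–F gauche, Cl–I gauche, OCH3–Br gauche, OCH3–I gauche; 4.3 + 2.4 + 2.2 + 2.9 + 2.9 + 3.0 = 17.7 kJ/mol.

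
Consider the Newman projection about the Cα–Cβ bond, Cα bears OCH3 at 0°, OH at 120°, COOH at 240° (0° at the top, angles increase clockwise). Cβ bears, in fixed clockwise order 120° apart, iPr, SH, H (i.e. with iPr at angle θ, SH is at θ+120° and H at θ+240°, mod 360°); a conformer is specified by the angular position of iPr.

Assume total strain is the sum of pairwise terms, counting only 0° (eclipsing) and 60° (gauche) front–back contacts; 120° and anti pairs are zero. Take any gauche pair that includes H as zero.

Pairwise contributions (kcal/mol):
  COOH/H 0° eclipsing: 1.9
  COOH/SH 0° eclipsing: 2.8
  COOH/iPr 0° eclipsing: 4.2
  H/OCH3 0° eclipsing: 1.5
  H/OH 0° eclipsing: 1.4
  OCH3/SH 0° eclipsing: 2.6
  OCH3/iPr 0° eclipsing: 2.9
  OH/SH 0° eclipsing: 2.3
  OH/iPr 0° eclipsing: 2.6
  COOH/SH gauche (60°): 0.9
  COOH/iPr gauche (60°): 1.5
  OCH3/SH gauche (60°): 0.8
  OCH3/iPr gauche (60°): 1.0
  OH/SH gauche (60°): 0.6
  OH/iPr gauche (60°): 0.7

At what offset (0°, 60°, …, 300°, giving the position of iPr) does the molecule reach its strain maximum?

iPr at 0° is eclipsed. OCH3 at 0° is eclipsed with iPr at 0° (2.9); OH at 120° is eclipsed with SH at 120° (2.3); COOH at 240° is eclipsed with H at 240° (1.9). Total 7.1 kcal/mol.
iPr at 60° is staggered. OCH3 at 0° is gauche with iPr at 60° (1.0); OH at 120° is gauche with iPr at 60° (0.7); OH at 120° is gauche with SH at 180° (0.6); COOH at 240° is gauche with SH at 180° (0.9). Total 3.2 kcal/mol.
iPr at 120° is eclipsed. OCH3 at 0° is eclipsed with H at 0° (1.5); OH at 120° is eclipsed with iPr at 120° (2.6); COOH at 240° is eclipsed with SH at 240° (2.8). Total 6.9 kcal/mol.
iPr at 180° is staggered. OCH3 at 0° is gauche with SH at 300° (0.8); OH at 120° is gauche with iPr at 180° (0.7); COOH at 240° is gauche with iPr at 180° (1.5); COOH at 240° is gauche with SH at 300° (0.9). Total 3.9 kcal/mol.
iPr at 240° is eclipsed. OCH3 at 0° is eclipsed with SH at 0° (2.6); OH at 120° is eclipsed with H at 120° (1.4); COOH at 240° is eclipsed with iPr at 240° (4.2). Total 8.2 kcal/mol.
iPr at 300° is staggered. OCH3 at 0° is gauche with iPr at 300° (1.0); OCH3 at 0° is gauche with SH at 60° (0.8); OH at 120° is gauche with SH at 60° (0.6); COOH at 240° is gauche with iPr at 300° (1.5). Total 3.9 kcal/mol.
The maximum (8.2 kcal/mol) occurs with iPr at 240°.

240°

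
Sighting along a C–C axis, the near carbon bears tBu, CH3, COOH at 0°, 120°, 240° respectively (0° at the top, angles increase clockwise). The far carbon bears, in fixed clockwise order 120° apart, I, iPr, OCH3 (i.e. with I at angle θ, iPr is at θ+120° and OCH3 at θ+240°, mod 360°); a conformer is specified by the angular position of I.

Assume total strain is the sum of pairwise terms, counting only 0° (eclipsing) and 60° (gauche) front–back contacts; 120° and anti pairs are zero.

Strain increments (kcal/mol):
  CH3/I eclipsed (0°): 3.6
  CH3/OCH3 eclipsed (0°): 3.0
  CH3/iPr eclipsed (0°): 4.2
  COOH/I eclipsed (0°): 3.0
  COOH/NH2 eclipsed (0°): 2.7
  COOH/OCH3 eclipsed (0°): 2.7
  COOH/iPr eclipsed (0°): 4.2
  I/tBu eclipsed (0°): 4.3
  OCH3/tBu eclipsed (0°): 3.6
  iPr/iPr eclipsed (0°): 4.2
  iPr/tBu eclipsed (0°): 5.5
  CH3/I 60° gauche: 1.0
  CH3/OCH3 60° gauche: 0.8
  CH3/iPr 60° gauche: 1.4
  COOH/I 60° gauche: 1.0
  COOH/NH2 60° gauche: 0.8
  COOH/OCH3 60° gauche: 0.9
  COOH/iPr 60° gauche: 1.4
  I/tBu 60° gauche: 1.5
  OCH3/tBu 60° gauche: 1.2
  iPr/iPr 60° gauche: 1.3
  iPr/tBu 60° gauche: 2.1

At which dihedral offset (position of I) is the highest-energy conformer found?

I at 0° (eclipsed): tBu–I eclipsed, CH3–iPr eclipsed, COOH–OCH3 eclipsed; 4.3 + 4.2 + 2.7 = 11.2 kcal/mol.
I at 60° (staggered): tBu–I gauche, tBu–OCH3 gauche, CH3–I gauche, CH3–iPr gauche, COOH–iPr gauche, COOH–OCH3 gauche; 1.5 + 1.2 + 1.0 + 1.4 + 1.4 + 0.9 = 7.4 kcal/mol.
I at 120° (eclipsed): tBu–OCH3 eclipsed, CH3–I eclipsed, COOH–iPr eclipsed; 3.6 + 3.6 + 4.2 = 11.4 kcal/mol.
I at 180° (staggered): tBu–iPr gauche, tBu–OCH3 gauche, CH3–I gauche, CH3–OCH3 gauche, COOH–I gauche, COOH–iPr gauche; 2.1 + 1.2 + 1.0 + 0.8 + 1.0 + 1.4 = 7.5 kcal/mol.
I at 240° (eclipsed): tBu–iPr eclipsed, CH3–OCH3 eclipsed, COOH–I eclipsed; 5.5 + 3.0 + 3.0 = 11.5 kcal/mol.
I at 300° (staggered): tBu–I gauche, tBu–iPr gauche, CH3–iPr gauche, CH3–OCH3 gauche, COOH–I gauche, COOH–OCH3 gauche; 1.5 + 2.1 + 1.4 + 0.8 + 1.0 + 0.9 = 7.7 kcal/mol.
The maximum (11.5 kcal/mol) occurs with I at 240°.

240°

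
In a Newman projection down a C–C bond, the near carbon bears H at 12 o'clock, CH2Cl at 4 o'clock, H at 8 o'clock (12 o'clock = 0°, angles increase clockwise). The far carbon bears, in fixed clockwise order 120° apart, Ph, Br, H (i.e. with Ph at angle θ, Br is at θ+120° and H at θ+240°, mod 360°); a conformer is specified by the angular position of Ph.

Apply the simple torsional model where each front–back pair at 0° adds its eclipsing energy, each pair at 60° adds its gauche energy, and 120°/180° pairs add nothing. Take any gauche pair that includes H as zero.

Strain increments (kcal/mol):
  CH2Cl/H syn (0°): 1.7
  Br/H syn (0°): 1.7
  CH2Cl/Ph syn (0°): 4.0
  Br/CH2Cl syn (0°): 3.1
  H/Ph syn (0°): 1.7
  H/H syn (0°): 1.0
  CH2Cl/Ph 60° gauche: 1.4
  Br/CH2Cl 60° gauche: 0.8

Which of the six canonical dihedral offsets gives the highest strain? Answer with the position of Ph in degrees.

Ph at 0° (eclipsed): H(0°)/Ph(0°) eclipsed 1.7; CH2Cl(120°)/Br(120°) eclipsed 3.1; H(240°)/H(240°) eclipsed 1.0 → 5.8 kcal/mol.
Ph at 60° (staggered): CH2Cl(120°)/Ph(60°) gauche 1.4; CH2Cl(120°)/Br(180°) gauche 0.8 → 2.2 kcal/mol.
Ph at 120° (eclipsed): H(0°)/H(0°) eclipsed 1.0; CH2Cl(120°)/Ph(120°) eclipsed 4.0; H(240°)/Br(240°) eclipsed 1.7 → 6.7 kcal/mol.
Ph at 180° (staggered): CH2Cl(120°)/Ph(180°) gauche 1.4 → 1.4 kcal/mol.
Ph at 240° (eclipsed): H(0°)/Br(0°) eclipsed 1.7; CH2Cl(120°)/H(120°) eclipsed 1.7; H(240°)/Ph(240°) eclipsed 1.7 → 5.1 kcal/mol.
Ph at 300° (staggered): CH2Cl(120°)/Br(60°) gauche 0.8 → 0.8 kcal/mol.
The maximum (6.7 kcal/mol) occurs with Ph at 120°.

120°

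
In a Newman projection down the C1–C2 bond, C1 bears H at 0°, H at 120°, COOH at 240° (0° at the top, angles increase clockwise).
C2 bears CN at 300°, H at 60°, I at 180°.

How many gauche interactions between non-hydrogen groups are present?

2

Non-H gauche pairs: COOH(240°)/CN(300°); COOH(240°)/I(180°) — 2 interactions.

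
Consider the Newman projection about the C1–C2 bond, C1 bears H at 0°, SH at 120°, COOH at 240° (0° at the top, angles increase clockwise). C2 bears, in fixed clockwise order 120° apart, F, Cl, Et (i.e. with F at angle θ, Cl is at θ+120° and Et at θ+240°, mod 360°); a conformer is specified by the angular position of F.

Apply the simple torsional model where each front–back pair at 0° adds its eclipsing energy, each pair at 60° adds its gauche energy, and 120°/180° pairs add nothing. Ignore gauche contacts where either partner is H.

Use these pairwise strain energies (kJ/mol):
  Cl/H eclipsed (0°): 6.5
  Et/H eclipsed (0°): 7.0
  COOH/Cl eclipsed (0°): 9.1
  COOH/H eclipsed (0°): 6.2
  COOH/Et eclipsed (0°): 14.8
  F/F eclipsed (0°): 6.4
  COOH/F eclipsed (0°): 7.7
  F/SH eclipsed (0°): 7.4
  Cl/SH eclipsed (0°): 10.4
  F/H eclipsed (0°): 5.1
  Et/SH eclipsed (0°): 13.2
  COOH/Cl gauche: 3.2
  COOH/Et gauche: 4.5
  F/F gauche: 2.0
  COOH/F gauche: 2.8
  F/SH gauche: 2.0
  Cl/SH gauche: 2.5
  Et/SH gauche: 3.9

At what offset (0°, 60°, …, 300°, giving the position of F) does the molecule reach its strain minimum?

180°

F at 0° is eclipsed. H at 0° is eclipsed with F at 0° (5.1); SH at 120° is eclipsed with Cl at 120° (10.4); COOH at 240° is eclipsed with Et at 240° (14.8). Total 30.3 kJ/mol.
F at 60° is staggered. SH at 120° is gauche with F at 60° (2.0); SH at 120° is gauche with Cl at 180° (2.5); COOH at 240° is gauche with Cl at 180° (3.2); COOH at 240° is gauche with Et at 300° (4.5). Total 12.2 kJ/mol.
F at 120° is eclipsed. H at 0° is eclipsed with Et at 0° (7.0); SH at 120° is eclipsed with F at 120° (7.4); COOH at 240° is eclipsed with Cl at 240° (9.1). Total 23.5 kJ/mol.
F at 180° is staggered. SH at 120° is gauche with F at 180° (2.0); SH at 120° is gauche with Et at 60° (3.9); COOH at 240° is gauche with F at 180° (2.8); COOH at 240° is gauche with Cl at 300° (3.2). Total 11.9 kJ/mol.
F at 240° is eclipsed. H at 0° is eclipsed with Cl at 0° (6.5); SH at 120° is eclipsed with Et at 120° (13.2); COOH at 240° is eclipsed with F at 240° (7.7). Total 27.4 kJ/mol.
F at 300° is staggered. SH at 120° is gauche with Cl at 60° (2.5); SH at 120° is gauche with Et at 180° (3.9); COOH at 240° is gauche with F at 300° (2.8); COOH at 240° is gauche with Et at 180° (4.5). Total 13.7 kJ/mol.
The minimum (11.9 kJ/mol) occurs with F at 180°.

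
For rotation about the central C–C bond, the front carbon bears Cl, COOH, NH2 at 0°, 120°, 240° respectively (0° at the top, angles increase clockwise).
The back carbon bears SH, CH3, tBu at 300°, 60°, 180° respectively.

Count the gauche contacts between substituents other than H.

6

Non-H gauche pairs: Cl(0°)/SH(300°); Cl(0°)/CH3(60°); COOH(120°)/CH3(60°); COOH(120°)/tBu(180°); NH2(240°)/SH(300°); NH2(240°)/tBu(180°) — 6 interactions.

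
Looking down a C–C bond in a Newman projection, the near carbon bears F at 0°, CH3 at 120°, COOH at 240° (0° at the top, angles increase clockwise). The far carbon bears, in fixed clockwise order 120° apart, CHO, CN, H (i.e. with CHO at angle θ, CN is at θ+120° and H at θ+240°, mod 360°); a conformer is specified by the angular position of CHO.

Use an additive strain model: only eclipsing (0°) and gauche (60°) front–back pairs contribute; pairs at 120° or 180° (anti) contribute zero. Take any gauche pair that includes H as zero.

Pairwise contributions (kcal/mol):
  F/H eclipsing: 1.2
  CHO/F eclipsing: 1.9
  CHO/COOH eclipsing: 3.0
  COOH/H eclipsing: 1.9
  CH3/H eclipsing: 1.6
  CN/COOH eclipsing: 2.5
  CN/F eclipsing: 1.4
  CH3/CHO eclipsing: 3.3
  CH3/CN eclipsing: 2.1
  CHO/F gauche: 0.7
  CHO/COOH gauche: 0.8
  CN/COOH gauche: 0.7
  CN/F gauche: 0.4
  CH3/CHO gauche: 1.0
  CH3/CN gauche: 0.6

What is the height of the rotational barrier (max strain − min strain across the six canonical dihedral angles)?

4.5 kcal/mol

CHO at 0° (eclipsed): F–CHO eclipsed, CH3–CN eclipsed, COOH–H eclipsed; 1.9 + 2.1 + 1.9 = 5.9 kcal/mol.
CHO at 60° (staggered): F–CHO gauche, CH3–CHO gauche, CH3–CN gauche, COOH–CN gauche; 0.7 + 1.0 + 0.6 + 0.7 = 3.0 kcal/mol.
CHO at 120° (eclipsed): F–H eclipsed, CH3–CHO eclipsed, COOH–CN eclipsed; 1.2 + 3.3 + 2.5 = 7.0 kcal/mol.
CHO at 180° (staggered): F–CN gauche, CH3–CHO gauche, COOH–CHO gauche, COOH–CN gauche; 0.4 + 1.0 + 0.8 + 0.7 = 2.9 kcal/mol.
CHO at 240° (eclipsed): F–CN eclipsed, CH3–H eclipsed, COOH–CHO eclipsed; 1.4 + 1.6 + 3.0 = 6.0 kcal/mol.
CHO at 300° (staggered): F–CHO gauche, F–CN gauche, CH3–CN gauche, COOH–CHO gauche; 0.7 + 0.4 + 0.6 + 0.8 = 2.5 kcal/mol.
Max at 120° (7.0 kcal/mol), min at 300° (2.5 kcal/mol); barrier = 4.5 kcal/mol.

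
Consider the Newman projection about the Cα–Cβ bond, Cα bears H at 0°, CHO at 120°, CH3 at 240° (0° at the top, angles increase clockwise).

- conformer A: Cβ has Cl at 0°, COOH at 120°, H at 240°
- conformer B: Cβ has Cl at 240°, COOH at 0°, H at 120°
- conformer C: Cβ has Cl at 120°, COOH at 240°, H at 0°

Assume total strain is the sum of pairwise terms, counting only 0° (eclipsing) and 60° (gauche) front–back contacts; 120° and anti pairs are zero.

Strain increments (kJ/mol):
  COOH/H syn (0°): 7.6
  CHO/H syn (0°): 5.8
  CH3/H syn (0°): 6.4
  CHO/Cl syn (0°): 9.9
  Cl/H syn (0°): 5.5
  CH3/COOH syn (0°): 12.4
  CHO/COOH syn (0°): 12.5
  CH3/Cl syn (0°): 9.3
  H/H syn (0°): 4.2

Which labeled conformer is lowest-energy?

B

A (eclipsed): H–Cl eclipsed, CHO–COOH eclipsed, CH3–H eclipsed; 5.5 + 12.5 + 6.4 = 24.4 kJ/mol.
B (eclipsed): H–COOH eclipsed, CHO–H eclipsed, CH3–Cl eclipsed; 7.6 + 5.8 + 9.3 = 22.7 kJ/mol.
C (eclipsed): H–H eclipsed, CHO–Cl eclipsed, CH3–COOH eclipsed; 4.2 + 9.9 + 12.4 = 26.5 kJ/mol.
B has the lowest total (22.7 kJ/mol).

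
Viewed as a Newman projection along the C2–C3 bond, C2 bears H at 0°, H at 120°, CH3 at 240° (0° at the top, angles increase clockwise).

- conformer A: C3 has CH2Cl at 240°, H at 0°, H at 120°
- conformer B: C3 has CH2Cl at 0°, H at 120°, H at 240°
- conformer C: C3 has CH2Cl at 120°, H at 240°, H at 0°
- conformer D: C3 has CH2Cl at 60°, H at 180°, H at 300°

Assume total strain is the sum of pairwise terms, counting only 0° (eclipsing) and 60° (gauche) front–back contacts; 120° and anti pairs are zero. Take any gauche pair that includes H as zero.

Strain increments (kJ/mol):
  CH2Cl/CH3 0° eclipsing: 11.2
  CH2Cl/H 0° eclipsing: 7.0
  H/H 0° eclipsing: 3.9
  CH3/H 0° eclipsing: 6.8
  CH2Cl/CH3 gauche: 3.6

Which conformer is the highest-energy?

A

A (eclipsed): H(0°)/H(0°) eclipsed 3.9; H(120°)/H(120°) eclipsed 3.9; CH3(240°)/CH2Cl(240°) eclipsed 11.2 → 19.0 kJ/mol.
B (eclipsed): H(0°)/CH2Cl(0°) eclipsed 7.0; H(120°)/H(120°) eclipsed 3.9; CH3(240°)/H(240°) eclipsed 6.8 → 17.7 kJ/mol.
C (eclipsed): H(0°)/H(0°) eclipsed 3.9; H(120°)/CH2Cl(120°) eclipsed 7.0; CH3(240°)/H(240°) eclipsed 6.8 → 17.7 kJ/mol.
D (staggered): no non-H gauche contacts → 0.0 kJ/mol.
A has the highest total (19.0 kJ/mol).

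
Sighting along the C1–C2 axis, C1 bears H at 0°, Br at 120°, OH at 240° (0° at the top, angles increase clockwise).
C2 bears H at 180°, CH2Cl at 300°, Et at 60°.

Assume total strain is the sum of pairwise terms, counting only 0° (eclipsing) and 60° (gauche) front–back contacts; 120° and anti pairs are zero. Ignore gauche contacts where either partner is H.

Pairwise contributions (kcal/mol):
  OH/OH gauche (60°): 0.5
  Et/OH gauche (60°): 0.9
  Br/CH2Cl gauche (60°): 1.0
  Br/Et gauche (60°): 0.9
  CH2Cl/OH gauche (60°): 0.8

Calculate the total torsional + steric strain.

1.7 kcal/mol

This conformer (staggered): Br–Et gauche, OH–CH2Cl gauche; 0.9 + 0.8 = 1.7 kcal/mol.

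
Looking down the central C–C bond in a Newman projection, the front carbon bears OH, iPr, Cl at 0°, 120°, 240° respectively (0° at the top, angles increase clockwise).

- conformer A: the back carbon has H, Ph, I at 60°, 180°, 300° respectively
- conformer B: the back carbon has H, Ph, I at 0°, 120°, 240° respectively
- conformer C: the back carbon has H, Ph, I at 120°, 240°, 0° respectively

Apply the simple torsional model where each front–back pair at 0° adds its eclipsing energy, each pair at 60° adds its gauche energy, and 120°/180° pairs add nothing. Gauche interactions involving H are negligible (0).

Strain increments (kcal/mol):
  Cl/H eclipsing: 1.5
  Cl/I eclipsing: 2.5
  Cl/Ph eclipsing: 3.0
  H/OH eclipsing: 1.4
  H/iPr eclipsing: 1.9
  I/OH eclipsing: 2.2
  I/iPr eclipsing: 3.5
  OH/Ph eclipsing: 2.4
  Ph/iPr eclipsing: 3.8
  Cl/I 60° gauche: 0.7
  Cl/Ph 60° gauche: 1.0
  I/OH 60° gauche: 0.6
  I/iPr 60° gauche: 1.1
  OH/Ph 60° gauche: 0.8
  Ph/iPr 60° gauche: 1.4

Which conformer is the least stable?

B

A (staggered): OH–I gauche, iPr–Ph gauche, Cl–Ph gauche, Cl–I gauche; 0.6 + 1.4 + 1.0 + 0.7 = 3.7 kcal/mol.
B (eclipsed): OH–H eclipsed, iPr–Ph eclipsed, Cl–I eclipsed; 1.4 + 3.8 + 2.5 = 7.7 kcal/mol.
C (eclipsed): OH–I eclipsed, iPr–H eclipsed, Cl–Ph eclipsed; 2.2 + 1.9 + 3.0 = 7.1 kcal/mol.
B has the highest total (7.7 kcal/mol).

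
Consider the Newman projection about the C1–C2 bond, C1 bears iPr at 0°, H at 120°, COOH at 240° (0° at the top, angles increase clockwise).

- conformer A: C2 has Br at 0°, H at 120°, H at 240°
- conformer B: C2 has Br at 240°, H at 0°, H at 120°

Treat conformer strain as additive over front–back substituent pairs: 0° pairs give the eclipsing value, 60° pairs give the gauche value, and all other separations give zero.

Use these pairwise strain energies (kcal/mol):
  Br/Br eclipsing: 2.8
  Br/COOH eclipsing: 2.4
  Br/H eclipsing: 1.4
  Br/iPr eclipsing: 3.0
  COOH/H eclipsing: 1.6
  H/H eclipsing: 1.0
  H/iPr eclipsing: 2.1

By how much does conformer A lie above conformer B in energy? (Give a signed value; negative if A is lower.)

A (eclipsed): iPr–Br eclipsed, H–H eclipsed, COOH–H eclipsed; 3.0 + 1.0 + 1.6 = 5.6 kcal/mol.
B (eclipsed): iPr–H eclipsed, H–H eclipsed, COOH–Br eclipsed; 2.1 + 1.0 + 2.4 = 5.5 kcal/mol.
E(A) − E(B) = 5.6 − 5.5 = +0.1 kcal/mol.

+0.1 kcal/mol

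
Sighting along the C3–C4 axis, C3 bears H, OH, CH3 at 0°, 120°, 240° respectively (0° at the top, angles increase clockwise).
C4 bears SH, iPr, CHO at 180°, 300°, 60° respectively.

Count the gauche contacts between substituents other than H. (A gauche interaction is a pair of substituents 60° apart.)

Non-H gauche pairs: OH(120°)/SH(180°); OH(120°)/CHO(60°); CH3(240°)/SH(180°); CH3(240°)/iPr(300°) — 4 interactions.

4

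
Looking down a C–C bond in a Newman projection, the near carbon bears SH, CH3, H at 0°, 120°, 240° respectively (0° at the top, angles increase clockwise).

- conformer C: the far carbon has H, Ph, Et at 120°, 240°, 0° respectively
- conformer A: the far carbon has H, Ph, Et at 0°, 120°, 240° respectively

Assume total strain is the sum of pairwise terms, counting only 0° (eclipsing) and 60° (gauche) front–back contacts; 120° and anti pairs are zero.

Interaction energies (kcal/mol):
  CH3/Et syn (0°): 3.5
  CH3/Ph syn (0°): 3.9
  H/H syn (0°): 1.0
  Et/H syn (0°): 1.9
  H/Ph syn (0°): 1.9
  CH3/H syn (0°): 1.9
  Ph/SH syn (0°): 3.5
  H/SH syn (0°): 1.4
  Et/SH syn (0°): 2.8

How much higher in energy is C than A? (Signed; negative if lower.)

C (eclipsed): SH–Et eclipsed, CH3–H eclipsed, H–Ph eclipsed; 2.8 + 1.9 + 1.9 = 6.6 kcal/mol.
A (eclipsed): SH–H eclipsed, CH3–Ph eclipsed, H–Et eclipsed; 1.4 + 3.9 + 1.9 = 7.2 kcal/mol.
E(C) − E(A) = 6.6 − 7.2 = -0.6 kcal/mol.

-0.6 kcal/mol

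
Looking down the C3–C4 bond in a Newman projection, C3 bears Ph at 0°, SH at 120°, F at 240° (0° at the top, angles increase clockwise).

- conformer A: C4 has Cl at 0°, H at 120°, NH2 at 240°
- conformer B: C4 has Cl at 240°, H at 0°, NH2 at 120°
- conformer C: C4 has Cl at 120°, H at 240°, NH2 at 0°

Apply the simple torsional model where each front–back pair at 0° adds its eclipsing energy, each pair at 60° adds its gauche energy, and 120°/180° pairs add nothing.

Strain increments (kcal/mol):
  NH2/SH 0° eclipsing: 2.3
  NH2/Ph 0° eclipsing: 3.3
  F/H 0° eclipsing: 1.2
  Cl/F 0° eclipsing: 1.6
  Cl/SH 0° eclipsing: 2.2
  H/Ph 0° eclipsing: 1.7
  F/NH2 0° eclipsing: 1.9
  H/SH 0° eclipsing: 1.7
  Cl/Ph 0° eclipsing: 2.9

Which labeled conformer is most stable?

B

A (eclipsed): Ph(0°)/Cl(0°) eclipsed 2.9; SH(120°)/H(120°) eclipsed 1.7; F(240°)/NH2(240°) eclipsed 1.9 → 6.5 kcal/mol.
B (eclipsed): Ph(0°)/H(0°) eclipsed 1.7; SH(120°)/NH2(120°) eclipsed 2.3; F(240°)/Cl(240°) eclipsed 1.6 → 5.6 kcal/mol.
C (eclipsed): Ph(0°)/NH2(0°) eclipsed 3.3; SH(120°)/Cl(120°) eclipsed 2.2; F(240°)/H(240°) eclipsed 1.2 → 6.7 kcal/mol.
B has the lowest total (5.6 kcal/mol).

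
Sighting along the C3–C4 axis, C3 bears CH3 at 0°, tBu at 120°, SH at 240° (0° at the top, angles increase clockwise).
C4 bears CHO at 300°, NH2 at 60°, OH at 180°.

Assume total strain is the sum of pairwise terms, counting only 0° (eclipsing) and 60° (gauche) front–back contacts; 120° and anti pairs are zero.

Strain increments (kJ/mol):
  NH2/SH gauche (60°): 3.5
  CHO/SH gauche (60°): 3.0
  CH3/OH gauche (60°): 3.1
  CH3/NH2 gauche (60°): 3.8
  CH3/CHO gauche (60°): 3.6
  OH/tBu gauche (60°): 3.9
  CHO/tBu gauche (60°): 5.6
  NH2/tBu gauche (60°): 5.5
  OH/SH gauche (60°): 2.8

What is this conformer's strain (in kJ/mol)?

This conformer (staggered): CH3–CHO gauche, CH3–NH2 gauche, tBu–NH2 gauche, tBu–OH gauche, SH–CHO gauche, SH–OH gauche; 3.6 + 3.8 + 5.5 + 3.9 + 3.0 + 2.8 = 22.6 kJ/mol.

22.6 kJ/mol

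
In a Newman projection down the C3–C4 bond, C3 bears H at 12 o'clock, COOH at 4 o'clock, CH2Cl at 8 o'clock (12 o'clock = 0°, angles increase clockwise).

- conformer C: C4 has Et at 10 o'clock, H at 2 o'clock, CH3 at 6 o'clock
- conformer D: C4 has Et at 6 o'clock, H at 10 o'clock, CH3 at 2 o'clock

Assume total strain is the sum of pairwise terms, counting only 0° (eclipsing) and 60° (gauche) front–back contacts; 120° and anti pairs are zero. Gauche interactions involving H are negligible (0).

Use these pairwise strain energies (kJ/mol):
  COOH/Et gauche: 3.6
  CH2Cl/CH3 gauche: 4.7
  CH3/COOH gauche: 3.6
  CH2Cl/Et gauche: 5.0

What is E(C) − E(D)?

+1.1 kJ/mol

C is staggered. COOH at 120° is gauche with CH3 at 180° (3.6); CH2Cl at 240° is gauche with Et at 300° (5.0); CH2Cl at 240° is gauche with CH3 at 180° (4.7). Total 13.3 kJ/mol.
D is staggered. COOH at 120° is gauche with Et at 180° (3.6); COOH at 120° is gauche with CH3 at 60° (3.6); CH2Cl at 240° is gauche with Et at 180° (5.0). Total 12.2 kJ/mol.
E(C) − E(D) = 13.3 − 12.2 = +1.1 kJ/mol.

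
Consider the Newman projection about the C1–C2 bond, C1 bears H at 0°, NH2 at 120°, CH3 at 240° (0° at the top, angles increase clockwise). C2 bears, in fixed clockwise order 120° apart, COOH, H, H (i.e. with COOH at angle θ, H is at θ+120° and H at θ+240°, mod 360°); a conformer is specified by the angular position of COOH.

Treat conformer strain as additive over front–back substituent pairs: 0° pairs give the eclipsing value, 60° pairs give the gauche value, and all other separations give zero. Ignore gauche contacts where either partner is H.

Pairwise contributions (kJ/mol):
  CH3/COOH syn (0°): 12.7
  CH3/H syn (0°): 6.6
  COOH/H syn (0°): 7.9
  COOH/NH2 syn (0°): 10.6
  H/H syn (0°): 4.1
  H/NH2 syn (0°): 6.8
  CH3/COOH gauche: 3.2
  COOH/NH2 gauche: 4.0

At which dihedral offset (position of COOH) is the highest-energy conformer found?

COOH at 0° (eclipsed): H(0°)/COOH(0°) eclipsed 7.9; NH2(120°)/H(120°) eclipsed 6.8; CH3(240°)/H(240°) eclipsed 6.6 → 21.3 kJ/mol.
COOH at 60° (staggered): NH2(120°)/COOH(60°) gauche 4.0 → 4.0 kJ/mol.
COOH at 120° (eclipsed): H(0°)/H(0°) eclipsed 4.1; NH2(120°)/COOH(120°) eclipsed 10.6; CH3(240°)/H(240°) eclipsed 6.6 → 21.3 kJ/mol.
COOH at 180° (staggered): NH2(120°)/COOH(180°) gauche 4.0; CH3(240°)/COOH(180°) gauche 3.2 → 7.2 kJ/mol.
COOH at 240° (eclipsed): H(0°)/H(0°) eclipsed 4.1; NH2(120°)/H(120°) eclipsed 6.8; CH3(240°)/COOH(240°) eclipsed 12.7 → 23.6 kJ/mol.
COOH at 300° (staggered): CH3(240°)/COOH(300°) gauche 3.2 → 3.2 kJ/mol.
The maximum (23.6 kJ/mol) occurs with COOH at 240°.

240°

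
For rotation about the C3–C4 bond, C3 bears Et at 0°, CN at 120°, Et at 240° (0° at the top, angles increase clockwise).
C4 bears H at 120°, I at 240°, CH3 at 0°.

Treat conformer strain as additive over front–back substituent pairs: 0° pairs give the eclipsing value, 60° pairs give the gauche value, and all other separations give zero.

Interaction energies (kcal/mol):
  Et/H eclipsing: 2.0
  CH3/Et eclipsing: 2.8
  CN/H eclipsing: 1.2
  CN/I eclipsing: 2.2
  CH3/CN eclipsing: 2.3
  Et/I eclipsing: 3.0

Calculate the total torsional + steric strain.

7.0 kcal/mol

This conformer (eclipsed): Et–CH3 eclipsed, CN–H eclipsed, Et–I eclipsed; 2.8 + 1.2 + 3.0 = 7.0 kcal/mol.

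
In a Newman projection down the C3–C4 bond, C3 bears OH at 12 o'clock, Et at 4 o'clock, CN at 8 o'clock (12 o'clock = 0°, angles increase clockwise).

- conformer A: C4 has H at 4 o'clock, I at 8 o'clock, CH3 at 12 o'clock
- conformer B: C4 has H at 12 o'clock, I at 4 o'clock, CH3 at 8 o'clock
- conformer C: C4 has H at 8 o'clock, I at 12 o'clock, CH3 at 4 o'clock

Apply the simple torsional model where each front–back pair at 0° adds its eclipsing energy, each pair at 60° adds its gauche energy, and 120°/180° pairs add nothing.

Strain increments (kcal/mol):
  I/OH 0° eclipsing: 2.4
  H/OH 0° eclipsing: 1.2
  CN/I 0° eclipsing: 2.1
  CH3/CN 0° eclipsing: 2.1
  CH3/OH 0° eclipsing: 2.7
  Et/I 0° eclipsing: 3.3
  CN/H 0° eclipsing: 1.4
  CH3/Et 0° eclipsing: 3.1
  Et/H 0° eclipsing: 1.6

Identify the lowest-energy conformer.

A (eclipsed): OH(0°)/CH3(0°) eclipsed 2.7; Et(120°)/H(120°) eclipsed 1.6; CN(240°)/I(240°) eclipsed 2.1 → 6.4 kcal/mol.
B (eclipsed): OH(0°)/H(0°) eclipsed 1.2; Et(120°)/I(120°) eclipsed 3.3; CN(240°)/CH3(240°) eclipsed 2.1 → 6.6 kcal/mol.
C (eclipsed): OH(0°)/I(0°) eclipsed 2.4; Et(120°)/CH3(120°) eclipsed 3.1; CN(240°)/H(240°) eclipsed 1.4 → 6.9 kcal/mol.
A has the lowest total (6.4 kcal/mol).

A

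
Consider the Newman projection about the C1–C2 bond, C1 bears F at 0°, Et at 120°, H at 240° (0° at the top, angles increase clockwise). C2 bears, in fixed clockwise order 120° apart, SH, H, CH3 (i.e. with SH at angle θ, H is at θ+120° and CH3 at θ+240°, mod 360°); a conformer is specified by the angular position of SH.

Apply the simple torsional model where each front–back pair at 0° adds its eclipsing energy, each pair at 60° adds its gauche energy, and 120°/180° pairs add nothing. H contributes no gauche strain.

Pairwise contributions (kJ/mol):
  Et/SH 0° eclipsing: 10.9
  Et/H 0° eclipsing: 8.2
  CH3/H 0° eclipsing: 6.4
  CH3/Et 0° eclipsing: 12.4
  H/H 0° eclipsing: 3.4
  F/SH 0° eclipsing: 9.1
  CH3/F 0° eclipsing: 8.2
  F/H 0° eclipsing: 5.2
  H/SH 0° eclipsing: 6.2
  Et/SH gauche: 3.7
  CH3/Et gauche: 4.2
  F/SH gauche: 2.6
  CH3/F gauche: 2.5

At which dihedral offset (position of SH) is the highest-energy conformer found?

240°

SH at 0° (eclipsed): F(0°)/SH(0°) eclipsed 9.1; Et(120°)/H(120°) eclipsed 8.2; H(240°)/CH3(240°) eclipsed 6.4 → 23.7 kJ/mol.
SH at 60° (staggered): F(0°)/SH(60°) gauche 2.6; F(0°)/CH3(300°) gauche 2.5; Et(120°)/SH(60°) gauche 3.7 → 8.8 kJ/mol.
SH at 120° (eclipsed): F(0°)/CH3(0°) eclipsed 8.2; Et(120°)/SH(120°) eclipsed 10.9; H(240°)/H(240°) eclipsed 3.4 → 22.5 kJ/mol.
SH at 180° (staggered): F(0°)/CH3(60°) gauche 2.5; Et(120°)/SH(180°) gauche 3.7; Et(120°)/CH3(60°) gauche 4.2 → 10.4 kJ/mol.
SH at 240° (eclipsed): F(0°)/H(0°) eclipsed 5.2; Et(120°)/CH3(120°) eclipsed 12.4; H(240°)/SH(240°) eclipsed 6.2 → 23.8 kJ/mol.
SH at 300° (staggered): F(0°)/SH(300°) gauche 2.6; Et(120°)/CH3(180°) gauche 4.2 → 6.8 kJ/mol.
The maximum (23.8 kJ/mol) occurs with SH at 240°.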